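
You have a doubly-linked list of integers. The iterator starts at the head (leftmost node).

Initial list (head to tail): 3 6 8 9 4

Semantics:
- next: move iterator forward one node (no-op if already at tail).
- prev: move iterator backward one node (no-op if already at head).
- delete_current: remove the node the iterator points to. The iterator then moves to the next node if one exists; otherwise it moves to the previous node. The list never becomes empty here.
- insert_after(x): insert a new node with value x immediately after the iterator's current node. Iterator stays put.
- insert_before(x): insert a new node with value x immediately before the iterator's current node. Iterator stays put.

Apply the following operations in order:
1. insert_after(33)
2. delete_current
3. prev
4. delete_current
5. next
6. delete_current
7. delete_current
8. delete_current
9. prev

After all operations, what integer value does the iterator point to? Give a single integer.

Answer: 6

Derivation:
After 1 (insert_after(33)): list=[3, 33, 6, 8, 9, 4] cursor@3
After 2 (delete_current): list=[33, 6, 8, 9, 4] cursor@33
After 3 (prev): list=[33, 6, 8, 9, 4] cursor@33
After 4 (delete_current): list=[6, 8, 9, 4] cursor@6
After 5 (next): list=[6, 8, 9, 4] cursor@8
After 6 (delete_current): list=[6, 9, 4] cursor@9
After 7 (delete_current): list=[6, 4] cursor@4
After 8 (delete_current): list=[6] cursor@6
After 9 (prev): list=[6] cursor@6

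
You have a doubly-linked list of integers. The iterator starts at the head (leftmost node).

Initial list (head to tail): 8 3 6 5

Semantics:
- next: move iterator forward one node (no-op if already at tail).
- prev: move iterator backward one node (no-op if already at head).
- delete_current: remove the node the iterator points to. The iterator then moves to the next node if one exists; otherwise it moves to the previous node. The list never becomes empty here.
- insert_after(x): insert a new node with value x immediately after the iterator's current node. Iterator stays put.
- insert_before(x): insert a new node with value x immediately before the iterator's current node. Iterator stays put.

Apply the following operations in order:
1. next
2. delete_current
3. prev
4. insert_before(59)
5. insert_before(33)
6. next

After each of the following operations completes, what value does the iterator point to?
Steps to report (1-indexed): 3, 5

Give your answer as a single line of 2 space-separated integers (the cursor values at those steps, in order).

After 1 (next): list=[8, 3, 6, 5] cursor@3
After 2 (delete_current): list=[8, 6, 5] cursor@6
After 3 (prev): list=[8, 6, 5] cursor@8
After 4 (insert_before(59)): list=[59, 8, 6, 5] cursor@8
After 5 (insert_before(33)): list=[59, 33, 8, 6, 5] cursor@8
After 6 (next): list=[59, 33, 8, 6, 5] cursor@6

Answer: 8 8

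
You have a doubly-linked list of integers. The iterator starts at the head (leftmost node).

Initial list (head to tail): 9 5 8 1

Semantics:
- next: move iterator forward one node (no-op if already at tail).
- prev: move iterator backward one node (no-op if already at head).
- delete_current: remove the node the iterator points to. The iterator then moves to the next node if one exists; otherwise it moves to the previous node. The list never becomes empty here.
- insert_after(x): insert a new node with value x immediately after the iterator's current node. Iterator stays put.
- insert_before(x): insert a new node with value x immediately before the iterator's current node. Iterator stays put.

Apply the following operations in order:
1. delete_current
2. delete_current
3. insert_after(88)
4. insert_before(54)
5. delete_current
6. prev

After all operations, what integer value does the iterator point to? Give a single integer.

Answer: 54

Derivation:
After 1 (delete_current): list=[5, 8, 1] cursor@5
After 2 (delete_current): list=[8, 1] cursor@8
After 3 (insert_after(88)): list=[8, 88, 1] cursor@8
After 4 (insert_before(54)): list=[54, 8, 88, 1] cursor@8
After 5 (delete_current): list=[54, 88, 1] cursor@88
After 6 (prev): list=[54, 88, 1] cursor@54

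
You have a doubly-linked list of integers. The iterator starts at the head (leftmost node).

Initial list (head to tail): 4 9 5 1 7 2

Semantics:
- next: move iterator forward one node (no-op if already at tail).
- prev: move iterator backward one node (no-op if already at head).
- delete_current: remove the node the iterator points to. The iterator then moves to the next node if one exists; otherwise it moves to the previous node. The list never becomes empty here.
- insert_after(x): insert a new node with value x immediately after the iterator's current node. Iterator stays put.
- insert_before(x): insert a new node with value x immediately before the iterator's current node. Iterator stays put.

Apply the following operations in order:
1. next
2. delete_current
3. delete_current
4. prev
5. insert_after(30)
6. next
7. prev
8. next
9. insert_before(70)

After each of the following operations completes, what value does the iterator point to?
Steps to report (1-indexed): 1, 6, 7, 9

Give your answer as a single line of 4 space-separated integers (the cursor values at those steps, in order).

Answer: 9 30 4 30

Derivation:
After 1 (next): list=[4, 9, 5, 1, 7, 2] cursor@9
After 2 (delete_current): list=[4, 5, 1, 7, 2] cursor@5
After 3 (delete_current): list=[4, 1, 7, 2] cursor@1
After 4 (prev): list=[4, 1, 7, 2] cursor@4
After 5 (insert_after(30)): list=[4, 30, 1, 7, 2] cursor@4
After 6 (next): list=[4, 30, 1, 7, 2] cursor@30
After 7 (prev): list=[4, 30, 1, 7, 2] cursor@4
After 8 (next): list=[4, 30, 1, 7, 2] cursor@30
After 9 (insert_before(70)): list=[4, 70, 30, 1, 7, 2] cursor@30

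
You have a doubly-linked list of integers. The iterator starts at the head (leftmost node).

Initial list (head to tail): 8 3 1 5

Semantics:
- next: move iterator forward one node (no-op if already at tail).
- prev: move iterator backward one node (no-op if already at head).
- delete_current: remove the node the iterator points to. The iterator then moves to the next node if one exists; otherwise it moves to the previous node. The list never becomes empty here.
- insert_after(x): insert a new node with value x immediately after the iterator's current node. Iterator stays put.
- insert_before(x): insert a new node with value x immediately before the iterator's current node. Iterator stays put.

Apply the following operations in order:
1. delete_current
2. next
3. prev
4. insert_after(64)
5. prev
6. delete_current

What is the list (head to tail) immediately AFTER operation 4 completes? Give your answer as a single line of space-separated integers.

Answer: 3 64 1 5

Derivation:
After 1 (delete_current): list=[3, 1, 5] cursor@3
After 2 (next): list=[3, 1, 5] cursor@1
After 3 (prev): list=[3, 1, 5] cursor@3
After 4 (insert_after(64)): list=[3, 64, 1, 5] cursor@3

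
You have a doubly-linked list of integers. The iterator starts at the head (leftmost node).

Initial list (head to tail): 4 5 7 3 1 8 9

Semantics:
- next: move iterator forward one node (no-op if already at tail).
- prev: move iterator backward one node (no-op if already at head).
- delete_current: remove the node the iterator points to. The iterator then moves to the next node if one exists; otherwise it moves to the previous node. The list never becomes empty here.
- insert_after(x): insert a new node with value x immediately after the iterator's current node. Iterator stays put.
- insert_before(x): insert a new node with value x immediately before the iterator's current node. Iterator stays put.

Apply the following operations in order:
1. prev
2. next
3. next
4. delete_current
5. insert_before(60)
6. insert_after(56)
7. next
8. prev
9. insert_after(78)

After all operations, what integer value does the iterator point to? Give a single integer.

After 1 (prev): list=[4, 5, 7, 3, 1, 8, 9] cursor@4
After 2 (next): list=[4, 5, 7, 3, 1, 8, 9] cursor@5
After 3 (next): list=[4, 5, 7, 3, 1, 8, 9] cursor@7
After 4 (delete_current): list=[4, 5, 3, 1, 8, 9] cursor@3
After 5 (insert_before(60)): list=[4, 5, 60, 3, 1, 8, 9] cursor@3
After 6 (insert_after(56)): list=[4, 5, 60, 3, 56, 1, 8, 9] cursor@3
After 7 (next): list=[4, 5, 60, 3, 56, 1, 8, 9] cursor@56
After 8 (prev): list=[4, 5, 60, 3, 56, 1, 8, 9] cursor@3
After 9 (insert_after(78)): list=[4, 5, 60, 3, 78, 56, 1, 8, 9] cursor@3

Answer: 3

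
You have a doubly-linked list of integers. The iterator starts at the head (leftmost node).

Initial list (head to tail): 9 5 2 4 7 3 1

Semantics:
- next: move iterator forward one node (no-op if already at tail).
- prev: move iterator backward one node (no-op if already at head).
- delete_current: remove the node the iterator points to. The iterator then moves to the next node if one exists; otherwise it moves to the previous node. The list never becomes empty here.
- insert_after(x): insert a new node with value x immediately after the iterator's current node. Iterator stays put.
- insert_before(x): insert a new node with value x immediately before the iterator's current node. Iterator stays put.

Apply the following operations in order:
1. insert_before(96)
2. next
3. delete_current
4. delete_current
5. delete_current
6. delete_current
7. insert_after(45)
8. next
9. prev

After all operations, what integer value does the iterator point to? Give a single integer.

After 1 (insert_before(96)): list=[96, 9, 5, 2, 4, 7, 3, 1] cursor@9
After 2 (next): list=[96, 9, 5, 2, 4, 7, 3, 1] cursor@5
After 3 (delete_current): list=[96, 9, 2, 4, 7, 3, 1] cursor@2
After 4 (delete_current): list=[96, 9, 4, 7, 3, 1] cursor@4
After 5 (delete_current): list=[96, 9, 7, 3, 1] cursor@7
After 6 (delete_current): list=[96, 9, 3, 1] cursor@3
After 7 (insert_after(45)): list=[96, 9, 3, 45, 1] cursor@3
After 8 (next): list=[96, 9, 3, 45, 1] cursor@45
After 9 (prev): list=[96, 9, 3, 45, 1] cursor@3

Answer: 3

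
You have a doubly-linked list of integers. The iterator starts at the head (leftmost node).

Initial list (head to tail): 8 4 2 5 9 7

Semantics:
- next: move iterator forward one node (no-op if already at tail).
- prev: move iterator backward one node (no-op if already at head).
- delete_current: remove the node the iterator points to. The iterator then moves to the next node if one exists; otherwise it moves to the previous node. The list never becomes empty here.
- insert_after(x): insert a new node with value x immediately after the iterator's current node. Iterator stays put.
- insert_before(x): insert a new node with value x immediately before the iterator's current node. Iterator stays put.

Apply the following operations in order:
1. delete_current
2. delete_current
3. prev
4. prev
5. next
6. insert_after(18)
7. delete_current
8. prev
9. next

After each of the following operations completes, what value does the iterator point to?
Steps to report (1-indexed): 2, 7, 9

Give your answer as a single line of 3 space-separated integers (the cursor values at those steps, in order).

Answer: 2 18 18

Derivation:
After 1 (delete_current): list=[4, 2, 5, 9, 7] cursor@4
After 2 (delete_current): list=[2, 5, 9, 7] cursor@2
After 3 (prev): list=[2, 5, 9, 7] cursor@2
After 4 (prev): list=[2, 5, 9, 7] cursor@2
After 5 (next): list=[2, 5, 9, 7] cursor@5
After 6 (insert_after(18)): list=[2, 5, 18, 9, 7] cursor@5
After 7 (delete_current): list=[2, 18, 9, 7] cursor@18
After 8 (prev): list=[2, 18, 9, 7] cursor@2
After 9 (next): list=[2, 18, 9, 7] cursor@18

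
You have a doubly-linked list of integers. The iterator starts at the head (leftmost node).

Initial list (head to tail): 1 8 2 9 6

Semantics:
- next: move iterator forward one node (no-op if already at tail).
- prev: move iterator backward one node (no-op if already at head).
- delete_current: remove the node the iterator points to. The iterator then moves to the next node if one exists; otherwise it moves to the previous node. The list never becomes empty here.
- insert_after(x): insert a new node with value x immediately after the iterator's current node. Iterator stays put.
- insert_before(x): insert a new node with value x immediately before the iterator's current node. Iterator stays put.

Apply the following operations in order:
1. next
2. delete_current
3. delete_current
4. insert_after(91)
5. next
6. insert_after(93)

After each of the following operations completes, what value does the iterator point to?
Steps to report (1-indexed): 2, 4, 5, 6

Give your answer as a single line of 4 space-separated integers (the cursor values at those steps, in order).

Answer: 2 9 91 91

Derivation:
After 1 (next): list=[1, 8, 2, 9, 6] cursor@8
After 2 (delete_current): list=[1, 2, 9, 6] cursor@2
After 3 (delete_current): list=[1, 9, 6] cursor@9
After 4 (insert_after(91)): list=[1, 9, 91, 6] cursor@9
After 5 (next): list=[1, 9, 91, 6] cursor@91
After 6 (insert_after(93)): list=[1, 9, 91, 93, 6] cursor@91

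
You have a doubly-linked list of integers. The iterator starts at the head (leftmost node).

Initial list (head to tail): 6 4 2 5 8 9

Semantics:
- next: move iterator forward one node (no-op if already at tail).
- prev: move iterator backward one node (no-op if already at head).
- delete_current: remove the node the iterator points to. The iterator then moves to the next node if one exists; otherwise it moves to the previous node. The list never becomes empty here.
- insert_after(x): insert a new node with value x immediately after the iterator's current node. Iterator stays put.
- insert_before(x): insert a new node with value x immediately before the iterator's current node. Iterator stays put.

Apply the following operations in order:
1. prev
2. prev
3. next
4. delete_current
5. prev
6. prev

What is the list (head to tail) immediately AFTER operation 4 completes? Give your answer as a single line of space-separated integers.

Answer: 6 2 5 8 9

Derivation:
After 1 (prev): list=[6, 4, 2, 5, 8, 9] cursor@6
After 2 (prev): list=[6, 4, 2, 5, 8, 9] cursor@6
After 3 (next): list=[6, 4, 2, 5, 8, 9] cursor@4
After 4 (delete_current): list=[6, 2, 5, 8, 9] cursor@2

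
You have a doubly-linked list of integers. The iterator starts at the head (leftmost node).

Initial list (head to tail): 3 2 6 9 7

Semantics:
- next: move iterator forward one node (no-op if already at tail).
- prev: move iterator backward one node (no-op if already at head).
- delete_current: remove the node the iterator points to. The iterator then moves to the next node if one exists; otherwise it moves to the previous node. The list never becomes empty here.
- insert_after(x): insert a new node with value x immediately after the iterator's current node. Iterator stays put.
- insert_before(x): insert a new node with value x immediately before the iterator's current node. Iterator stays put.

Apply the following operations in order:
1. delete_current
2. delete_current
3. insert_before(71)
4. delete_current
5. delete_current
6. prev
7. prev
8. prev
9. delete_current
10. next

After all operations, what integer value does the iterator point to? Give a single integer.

Answer: 7

Derivation:
After 1 (delete_current): list=[2, 6, 9, 7] cursor@2
After 2 (delete_current): list=[6, 9, 7] cursor@6
After 3 (insert_before(71)): list=[71, 6, 9, 7] cursor@6
After 4 (delete_current): list=[71, 9, 7] cursor@9
After 5 (delete_current): list=[71, 7] cursor@7
After 6 (prev): list=[71, 7] cursor@71
After 7 (prev): list=[71, 7] cursor@71
After 8 (prev): list=[71, 7] cursor@71
After 9 (delete_current): list=[7] cursor@7
After 10 (next): list=[7] cursor@7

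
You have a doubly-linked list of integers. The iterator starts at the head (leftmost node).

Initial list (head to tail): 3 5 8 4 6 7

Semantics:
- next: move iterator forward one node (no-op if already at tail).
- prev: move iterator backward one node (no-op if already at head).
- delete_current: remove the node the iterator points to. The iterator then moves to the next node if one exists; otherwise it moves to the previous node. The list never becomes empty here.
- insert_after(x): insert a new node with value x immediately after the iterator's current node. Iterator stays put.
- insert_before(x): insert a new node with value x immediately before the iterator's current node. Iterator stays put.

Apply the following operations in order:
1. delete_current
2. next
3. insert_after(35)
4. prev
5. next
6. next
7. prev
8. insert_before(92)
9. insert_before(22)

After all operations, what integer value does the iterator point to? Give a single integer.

After 1 (delete_current): list=[5, 8, 4, 6, 7] cursor@5
After 2 (next): list=[5, 8, 4, 6, 7] cursor@8
After 3 (insert_after(35)): list=[5, 8, 35, 4, 6, 7] cursor@8
After 4 (prev): list=[5, 8, 35, 4, 6, 7] cursor@5
After 5 (next): list=[5, 8, 35, 4, 6, 7] cursor@8
After 6 (next): list=[5, 8, 35, 4, 6, 7] cursor@35
After 7 (prev): list=[5, 8, 35, 4, 6, 7] cursor@8
After 8 (insert_before(92)): list=[5, 92, 8, 35, 4, 6, 7] cursor@8
After 9 (insert_before(22)): list=[5, 92, 22, 8, 35, 4, 6, 7] cursor@8

Answer: 8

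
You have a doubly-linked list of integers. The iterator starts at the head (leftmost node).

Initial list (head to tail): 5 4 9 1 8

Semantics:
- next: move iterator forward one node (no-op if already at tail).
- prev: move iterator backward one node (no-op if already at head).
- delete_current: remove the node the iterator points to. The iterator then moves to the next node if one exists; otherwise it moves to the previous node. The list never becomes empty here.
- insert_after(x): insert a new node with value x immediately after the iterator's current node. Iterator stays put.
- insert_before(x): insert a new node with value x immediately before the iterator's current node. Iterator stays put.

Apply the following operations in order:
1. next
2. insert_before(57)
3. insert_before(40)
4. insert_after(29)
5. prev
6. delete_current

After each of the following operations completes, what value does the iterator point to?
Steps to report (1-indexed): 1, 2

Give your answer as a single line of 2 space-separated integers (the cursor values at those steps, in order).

After 1 (next): list=[5, 4, 9, 1, 8] cursor@4
After 2 (insert_before(57)): list=[5, 57, 4, 9, 1, 8] cursor@4
After 3 (insert_before(40)): list=[5, 57, 40, 4, 9, 1, 8] cursor@4
After 4 (insert_after(29)): list=[5, 57, 40, 4, 29, 9, 1, 8] cursor@4
After 5 (prev): list=[5, 57, 40, 4, 29, 9, 1, 8] cursor@40
After 6 (delete_current): list=[5, 57, 4, 29, 9, 1, 8] cursor@4

Answer: 4 4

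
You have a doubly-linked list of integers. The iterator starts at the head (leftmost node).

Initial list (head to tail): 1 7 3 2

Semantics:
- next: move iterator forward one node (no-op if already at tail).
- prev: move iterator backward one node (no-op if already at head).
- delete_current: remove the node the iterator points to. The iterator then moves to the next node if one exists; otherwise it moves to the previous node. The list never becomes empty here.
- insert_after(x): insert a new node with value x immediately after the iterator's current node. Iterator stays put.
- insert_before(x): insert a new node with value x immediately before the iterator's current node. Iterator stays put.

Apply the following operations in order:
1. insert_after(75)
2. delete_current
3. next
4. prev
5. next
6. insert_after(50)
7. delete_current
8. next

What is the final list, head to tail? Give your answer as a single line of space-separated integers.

Answer: 75 50 3 2

Derivation:
After 1 (insert_after(75)): list=[1, 75, 7, 3, 2] cursor@1
After 2 (delete_current): list=[75, 7, 3, 2] cursor@75
After 3 (next): list=[75, 7, 3, 2] cursor@7
After 4 (prev): list=[75, 7, 3, 2] cursor@75
After 5 (next): list=[75, 7, 3, 2] cursor@7
After 6 (insert_after(50)): list=[75, 7, 50, 3, 2] cursor@7
After 7 (delete_current): list=[75, 50, 3, 2] cursor@50
After 8 (next): list=[75, 50, 3, 2] cursor@3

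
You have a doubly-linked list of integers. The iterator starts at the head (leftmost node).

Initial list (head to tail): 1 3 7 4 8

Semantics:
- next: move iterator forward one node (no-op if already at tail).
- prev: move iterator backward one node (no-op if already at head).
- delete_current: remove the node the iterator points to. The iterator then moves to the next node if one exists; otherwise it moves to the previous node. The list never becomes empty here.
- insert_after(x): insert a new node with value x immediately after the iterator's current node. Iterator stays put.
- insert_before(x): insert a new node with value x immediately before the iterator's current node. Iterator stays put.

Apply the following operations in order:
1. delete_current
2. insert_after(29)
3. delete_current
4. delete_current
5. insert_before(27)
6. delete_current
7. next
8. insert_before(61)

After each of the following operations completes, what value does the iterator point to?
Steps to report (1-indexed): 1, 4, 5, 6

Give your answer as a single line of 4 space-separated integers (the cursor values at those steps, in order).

After 1 (delete_current): list=[3, 7, 4, 8] cursor@3
After 2 (insert_after(29)): list=[3, 29, 7, 4, 8] cursor@3
After 3 (delete_current): list=[29, 7, 4, 8] cursor@29
After 4 (delete_current): list=[7, 4, 8] cursor@7
After 5 (insert_before(27)): list=[27, 7, 4, 8] cursor@7
After 6 (delete_current): list=[27, 4, 8] cursor@4
After 7 (next): list=[27, 4, 8] cursor@8
After 8 (insert_before(61)): list=[27, 4, 61, 8] cursor@8

Answer: 3 7 7 4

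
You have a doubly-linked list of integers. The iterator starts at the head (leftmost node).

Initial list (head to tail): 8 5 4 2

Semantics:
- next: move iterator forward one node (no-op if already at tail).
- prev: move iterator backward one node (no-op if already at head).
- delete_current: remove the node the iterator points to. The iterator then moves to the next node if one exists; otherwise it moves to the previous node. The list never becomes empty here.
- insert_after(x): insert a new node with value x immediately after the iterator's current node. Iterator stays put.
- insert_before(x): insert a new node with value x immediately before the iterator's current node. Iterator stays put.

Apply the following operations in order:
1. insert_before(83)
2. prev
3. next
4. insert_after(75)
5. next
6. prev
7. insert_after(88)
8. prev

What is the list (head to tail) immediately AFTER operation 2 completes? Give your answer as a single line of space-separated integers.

After 1 (insert_before(83)): list=[83, 8, 5, 4, 2] cursor@8
After 2 (prev): list=[83, 8, 5, 4, 2] cursor@83

Answer: 83 8 5 4 2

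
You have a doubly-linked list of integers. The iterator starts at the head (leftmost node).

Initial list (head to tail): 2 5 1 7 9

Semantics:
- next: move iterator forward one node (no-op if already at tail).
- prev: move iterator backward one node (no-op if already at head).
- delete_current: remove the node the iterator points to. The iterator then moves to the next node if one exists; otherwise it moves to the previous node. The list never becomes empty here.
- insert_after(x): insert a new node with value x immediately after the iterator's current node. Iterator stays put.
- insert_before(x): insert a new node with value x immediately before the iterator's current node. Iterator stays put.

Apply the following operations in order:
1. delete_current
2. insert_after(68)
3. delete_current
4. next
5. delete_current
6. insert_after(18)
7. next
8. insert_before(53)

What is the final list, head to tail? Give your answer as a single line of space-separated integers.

After 1 (delete_current): list=[5, 1, 7, 9] cursor@5
After 2 (insert_after(68)): list=[5, 68, 1, 7, 9] cursor@5
After 3 (delete_current): list=[68, 1, 7, 9] cursor@68
After 4 (next): list=[68, 1, 7, 9] cursor@1
After 5 (delete_current): list=[68, 7, 9] cursor@7
After 6 (insert_after(18)): list=[68, 7, 18, 9] cursor@7
After 7 (next): list=[68, 7, 18, 9] cursor@18
After 8 (insert_before(53)): list=[68, 7, 53, 18, 9] cursor@18

Answer: 68 7 53 18 9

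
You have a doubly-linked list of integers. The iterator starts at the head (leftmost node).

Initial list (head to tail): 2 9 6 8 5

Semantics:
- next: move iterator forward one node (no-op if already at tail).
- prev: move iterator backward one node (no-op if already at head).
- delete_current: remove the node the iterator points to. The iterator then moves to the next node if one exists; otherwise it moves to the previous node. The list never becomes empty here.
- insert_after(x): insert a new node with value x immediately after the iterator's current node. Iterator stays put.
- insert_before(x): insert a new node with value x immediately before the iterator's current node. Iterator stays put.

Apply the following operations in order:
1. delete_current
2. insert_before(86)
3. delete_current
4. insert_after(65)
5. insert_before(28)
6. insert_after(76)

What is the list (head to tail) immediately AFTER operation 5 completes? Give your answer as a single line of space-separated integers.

Answer: 86 28 6 65 8 5

Derivation:
After 1 (delete_current): list=[9, 6, 8, 5] cursor@9
After 2 (insert_before(86)): list=[86, 9, 6, 8, 5] cursor@9
After 3 (delete_current): list=[86, 6, 8, 5] cursor@6
After 4 (insert_after(65)): list=[86, 6, 65, 8, 5] cursor@6
After 5 (insert_before(28)): list=[86, 28, 6, 65, 8, 5] cursor@6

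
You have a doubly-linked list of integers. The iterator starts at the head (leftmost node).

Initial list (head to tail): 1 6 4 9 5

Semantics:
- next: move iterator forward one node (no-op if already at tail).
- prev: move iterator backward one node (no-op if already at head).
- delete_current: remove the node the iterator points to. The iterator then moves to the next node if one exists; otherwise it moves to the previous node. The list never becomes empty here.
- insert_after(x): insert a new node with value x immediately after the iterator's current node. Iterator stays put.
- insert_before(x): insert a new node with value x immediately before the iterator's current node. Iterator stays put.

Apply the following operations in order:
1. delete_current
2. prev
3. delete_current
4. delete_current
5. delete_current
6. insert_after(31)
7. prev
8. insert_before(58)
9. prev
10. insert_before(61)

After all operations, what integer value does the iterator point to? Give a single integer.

After 1 (delete_current): list=[6, 4, 9, 5] cursor@6
After 2 (prev): list=[6, 4, 9, 5] cursor@6
After 3 (delete_current): list=[4, 9, 5] cursor@4
After 4 (delete_current): list=[9, 5] cursor@9
After 5 (delete_current): list=[5] cursor@5
After 6 (insert_after(31)): list=[5, 31] cursor@5
After 7 (prev): list=[5, 31] cursor@5
After 8 (insert_before(58)): list=[58, 5, 31] cursor@5
After 9 (prev): list=[58, 5, 31] cursor@58
After 10 (insert_before(61)): list=[61, 58, 5, 31] cursor@58

Answer: 58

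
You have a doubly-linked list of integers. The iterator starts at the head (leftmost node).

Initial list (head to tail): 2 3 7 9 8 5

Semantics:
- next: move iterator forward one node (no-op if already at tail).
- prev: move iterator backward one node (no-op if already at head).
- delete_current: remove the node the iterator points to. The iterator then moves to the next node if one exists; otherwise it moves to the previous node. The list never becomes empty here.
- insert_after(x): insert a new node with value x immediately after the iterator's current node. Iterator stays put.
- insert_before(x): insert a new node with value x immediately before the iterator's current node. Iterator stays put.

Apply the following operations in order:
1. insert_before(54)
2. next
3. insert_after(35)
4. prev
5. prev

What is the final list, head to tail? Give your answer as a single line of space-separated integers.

Answer: 54 2 3 35 7 9 8 5

Derivation:
After 1 (insert_before(54)): list=[54, 2, 3, 7, 9, 8, 5] cursor@2
After 2 (next): list=[54, 2, 3, 7, 9, 8, 5] cursor@3
After 3 (insert_after(35)): list=[54, 2, 3, 35, 7, 9, 8, 5] cursor@3
After 4 (prev): list=[54, 2, 3, 35, 7, 9, 8, 5] cursor@2
After 5 (prev): list=[54, 2, 3, 35, 7, 9, 8, 5] cursor@54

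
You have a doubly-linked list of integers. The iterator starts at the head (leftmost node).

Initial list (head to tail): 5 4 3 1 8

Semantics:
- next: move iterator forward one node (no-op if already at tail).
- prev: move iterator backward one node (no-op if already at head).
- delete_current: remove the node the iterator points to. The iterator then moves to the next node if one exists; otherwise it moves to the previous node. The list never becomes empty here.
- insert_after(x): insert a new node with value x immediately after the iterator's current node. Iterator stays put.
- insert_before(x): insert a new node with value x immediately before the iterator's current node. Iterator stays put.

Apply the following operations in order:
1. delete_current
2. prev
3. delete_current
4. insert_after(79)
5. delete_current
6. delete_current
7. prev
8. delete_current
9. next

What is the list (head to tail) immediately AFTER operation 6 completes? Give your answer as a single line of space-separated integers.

Answer: 1 8

Derivation:
After 1 (delete_current): list=[4, 3, 1, 8] cursor@4
After 2 (prev): list=[4, 3, 1, 8] cursor@4
After 3 (delete_current): list=[3, 1, 8] cursor@3
After 4 (insert_after(79)): list=[3, 79, 1, 8] cursor@3
After 5 (delete_current): list=[79, 1, 8] cursor@79
After 6 (delete_current): list=[1, 8] cursor@1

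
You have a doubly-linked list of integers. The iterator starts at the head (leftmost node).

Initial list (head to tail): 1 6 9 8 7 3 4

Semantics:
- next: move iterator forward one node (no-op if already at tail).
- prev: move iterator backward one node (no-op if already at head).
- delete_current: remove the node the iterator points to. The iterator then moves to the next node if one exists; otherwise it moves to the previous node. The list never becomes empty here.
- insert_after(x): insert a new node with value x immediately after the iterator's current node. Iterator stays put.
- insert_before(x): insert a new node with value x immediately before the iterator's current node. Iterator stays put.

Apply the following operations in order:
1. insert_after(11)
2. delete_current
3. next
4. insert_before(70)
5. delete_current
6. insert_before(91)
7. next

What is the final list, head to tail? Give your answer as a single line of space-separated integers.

Answer: 11 70 91 9 8 7 3 4

Derivation:
After 1 (insert_after(11)): list=[1, 11, 6, 9, 8, 7, 3, 4] cursor@1
After 2 (delete_current): list=[11, 6, 9, 8, 7, 3, 4] cursor@11
After 3 (next): list=[11, 6, 9, 8, 7, 3, 4] cursor@6
After 4 (insert_before(70)): list=[11, 70, 6, 9, 8, 7, 3, 4] cursor@6
After 5 (delete_current): list=[11, 70, 9, 8, 7, 3, 4] cursor@9
After 6 (insert_before(91)): list=[11, 70, 91, 9, 8, 7, 3, 4] cursor@9
After 7 (next): list=[11, 70, 91, 9, 8, 7, 3, 4] cursor@8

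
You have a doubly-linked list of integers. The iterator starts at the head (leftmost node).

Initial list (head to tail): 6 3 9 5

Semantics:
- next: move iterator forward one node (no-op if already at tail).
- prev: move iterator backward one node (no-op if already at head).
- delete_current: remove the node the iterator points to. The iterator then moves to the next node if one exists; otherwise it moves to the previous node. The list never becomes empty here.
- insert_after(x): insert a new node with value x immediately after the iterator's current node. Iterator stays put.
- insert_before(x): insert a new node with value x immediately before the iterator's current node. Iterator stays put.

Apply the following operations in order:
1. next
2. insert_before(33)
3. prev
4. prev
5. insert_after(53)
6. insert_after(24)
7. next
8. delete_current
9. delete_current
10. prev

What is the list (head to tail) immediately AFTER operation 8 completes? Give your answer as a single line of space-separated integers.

After 1 (next): list=[6, 3, 9, 5] cursor@3
After 2 (insert_before(33)): list=[6, 33, 3, 9, 5] cursor@3
After 3 (prev): list=[6, 33, 3, 9, 5] cursor@33
After 4 (prev): list=[6, 33, 3, 9, 5] cursor@6
After 5 (insert_after(53)): list=[6, 53, 33, 3, 9, 5] cursor@6
After 6 (insert_after(24)): list=[6, 24, 53, 33, 3, 9, 5] cursor@6
After 7 (next): list=[6, 24, 53, 33, 3, 9, 5] cursor@24
After 8 (delete_current): list=[6, 53, 33, 3, 9, 5] cursor@53

Answer: 6 53 33 3 9 5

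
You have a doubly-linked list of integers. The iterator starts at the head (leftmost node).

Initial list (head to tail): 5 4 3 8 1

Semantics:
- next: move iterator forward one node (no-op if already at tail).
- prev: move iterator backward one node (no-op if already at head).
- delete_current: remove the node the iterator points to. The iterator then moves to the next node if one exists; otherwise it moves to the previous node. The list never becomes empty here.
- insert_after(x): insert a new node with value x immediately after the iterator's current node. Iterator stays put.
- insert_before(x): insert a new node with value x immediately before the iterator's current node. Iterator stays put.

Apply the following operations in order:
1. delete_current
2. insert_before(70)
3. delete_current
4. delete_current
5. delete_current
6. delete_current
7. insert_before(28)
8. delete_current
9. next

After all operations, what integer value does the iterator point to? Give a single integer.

Answer: 28

Derivation:
After 1 (delete_current): list=[4, 3, 8, 1] cursor@4
After 2 (insert_before(70)): list=[70, 4, 3, 8, 1] cursor@4
After 3 (delete_current): list=[70, 3, 8, 1] cursor@3
After 4 (delete_current): list=[70, 8, 1] cursor@8
After 5 (delete_current): list=[70, 1] cursor@1
After 6 (delete_current): list=[70] cursor@70
After 7 (insert_before(28)): list=[28, 70] cursor@70
After 8 (delete_current): list=[28] cursor@28
After 9 (next): list=[28] cursor@28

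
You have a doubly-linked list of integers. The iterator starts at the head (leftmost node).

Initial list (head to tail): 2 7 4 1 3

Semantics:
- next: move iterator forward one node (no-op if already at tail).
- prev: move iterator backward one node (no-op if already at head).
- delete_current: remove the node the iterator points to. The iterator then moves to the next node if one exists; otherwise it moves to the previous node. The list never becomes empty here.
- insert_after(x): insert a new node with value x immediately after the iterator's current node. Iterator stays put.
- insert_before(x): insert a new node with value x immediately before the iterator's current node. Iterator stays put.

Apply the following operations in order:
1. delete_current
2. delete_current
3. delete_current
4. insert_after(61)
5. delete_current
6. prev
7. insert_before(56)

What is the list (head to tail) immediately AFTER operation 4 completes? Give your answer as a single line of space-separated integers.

After 1 (delete_current): list=[7, 4, 1, 3] cursor@7
After 2 (delete_current): list=[4, 1, 3] cursor@4
After 3 (delete_current): list=[1, 3] cursor@1
After 4 (insert_after(61)): list=[1, 61, 3] cursor@1

Answer: 1 61 3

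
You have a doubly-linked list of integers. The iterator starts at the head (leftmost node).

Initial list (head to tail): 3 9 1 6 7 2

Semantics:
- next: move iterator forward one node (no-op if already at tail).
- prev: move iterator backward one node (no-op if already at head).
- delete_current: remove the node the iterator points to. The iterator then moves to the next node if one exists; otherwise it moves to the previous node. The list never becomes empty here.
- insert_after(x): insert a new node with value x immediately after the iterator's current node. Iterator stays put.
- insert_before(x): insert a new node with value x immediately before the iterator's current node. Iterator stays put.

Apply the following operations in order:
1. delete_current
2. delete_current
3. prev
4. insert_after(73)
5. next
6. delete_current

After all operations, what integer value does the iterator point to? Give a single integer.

Answer: 6

Derivation:
After 1 (delete_current): list=[9, 1, 6, 7, 2] cursor@9
After 2 (delete_current): list=[1, 6, 7, 2] cursor@1
After 3 (prev): list=[1, 6, 7, 2] cursor@1
After 4 (insert_after(73)): list=[1, 73, 6, 7, 2] cursor@1
After 5 (next): list=[1, 73, 6, 7, 2] cursor@73
After 6 (delete_current): list=[1, 6, 7, 2] cursor@6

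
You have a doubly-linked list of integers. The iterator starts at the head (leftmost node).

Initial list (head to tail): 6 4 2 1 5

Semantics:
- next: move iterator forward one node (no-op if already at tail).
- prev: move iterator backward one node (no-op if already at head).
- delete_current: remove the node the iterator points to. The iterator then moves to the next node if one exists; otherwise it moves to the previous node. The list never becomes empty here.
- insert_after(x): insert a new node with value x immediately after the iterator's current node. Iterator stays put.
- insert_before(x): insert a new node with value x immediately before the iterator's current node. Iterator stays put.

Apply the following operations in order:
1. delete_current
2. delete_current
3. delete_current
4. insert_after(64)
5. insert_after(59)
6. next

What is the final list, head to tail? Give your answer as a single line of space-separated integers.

Answer: 1 59 64 5

Derivation:
After 1 (delete_current): list=[4, 2, 1, 5] cursor@4
After 2 (delete_current): list=[2, 1, 5] cursor@2
After 3 (delete_current): list=[1, 5] cursor@1
After 4 (insert_after(64)): list=[1, 64, 5] cursor@1
After 5 (insert_after(59)): list=[1, 59, 64, 5] cursor@1
After 6 (next): list=[1, 59, 64, 5] cursor@59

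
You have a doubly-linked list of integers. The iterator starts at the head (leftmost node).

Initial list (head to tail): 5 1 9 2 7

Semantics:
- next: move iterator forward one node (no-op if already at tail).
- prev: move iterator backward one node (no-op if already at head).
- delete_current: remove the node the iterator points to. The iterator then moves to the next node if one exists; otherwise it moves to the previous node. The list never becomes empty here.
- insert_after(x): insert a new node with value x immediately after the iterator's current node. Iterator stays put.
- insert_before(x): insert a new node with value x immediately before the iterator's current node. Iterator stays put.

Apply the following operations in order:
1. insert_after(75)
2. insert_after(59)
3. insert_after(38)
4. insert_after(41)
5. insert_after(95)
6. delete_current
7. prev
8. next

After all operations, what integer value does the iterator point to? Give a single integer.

After 1 (insert_after(75)): list=[5, 75, 1, 9, 2, 7] cursor@5
After 2 (insert_after(59)): list=[5, 59, 75, 1, 9, 2, 7] cursor@5
After 3 (insert_after(38)): list=[5, 38, 59, 75, 1, 9, 2, 7] cursor@5
After 4 (insert_after(41)): list=[5, 41, 38, 59, 75, 1, 9, 2, 7] cursor@5
After 5 (insert_after(95)): list=[5, 95, 41, 38, 59, 75, 1, 9, 2, 7] cursor@5
After 6 (delete_current): list=[95, 41, 38, 59, 75, 1, 9, 2, 7] cursor@95
After 7 (prev): list=[95, 41, 38, 59, 75, 1, 9, 2, 7] cursor@95
After 8 (next): list=[95, 41, 38, 59, 75, 1, 9, 2, 7] cursor@41

Answer: 41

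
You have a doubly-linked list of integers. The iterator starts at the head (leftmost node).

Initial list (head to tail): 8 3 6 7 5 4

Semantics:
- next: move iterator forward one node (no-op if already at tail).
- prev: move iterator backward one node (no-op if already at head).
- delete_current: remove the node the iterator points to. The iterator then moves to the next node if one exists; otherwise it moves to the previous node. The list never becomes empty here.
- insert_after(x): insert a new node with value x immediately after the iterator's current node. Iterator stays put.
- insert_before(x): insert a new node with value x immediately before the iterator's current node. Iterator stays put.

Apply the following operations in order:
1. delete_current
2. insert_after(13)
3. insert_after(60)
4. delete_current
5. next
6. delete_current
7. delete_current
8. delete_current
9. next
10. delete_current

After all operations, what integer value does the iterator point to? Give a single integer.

Answer: 5

Derivation:
After 1 (delete_current): list=[3, 6, 7, 5, 4] cursor@3
After 2 (insert_after(13)): list=[3, 13, 6, 7, 5, 4] cursor@3
After 3 (insert_after(60)): list=[3, 60, 13, 6, 7, 5, 4] cursor@3
After 4 (delete_current): list=[60, 13, 6, 7, 5, 4] cursor@60
After 5 (next): list=[60, 13, 6, 7, 5, 4] cursor@13
After 6 (delete_current): list=[60, 6, 7, 5, 4] cursor@6
After 7 (delete_current): list=[60, 7, 5, 4] cursor@7
After 8 (delete_current): list=[60, 5, 4] cursor@5
After 9 (next): list=[60, 5, 4] cursor@4
After 10 (delete_current): list=[60, 5] cursor@5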